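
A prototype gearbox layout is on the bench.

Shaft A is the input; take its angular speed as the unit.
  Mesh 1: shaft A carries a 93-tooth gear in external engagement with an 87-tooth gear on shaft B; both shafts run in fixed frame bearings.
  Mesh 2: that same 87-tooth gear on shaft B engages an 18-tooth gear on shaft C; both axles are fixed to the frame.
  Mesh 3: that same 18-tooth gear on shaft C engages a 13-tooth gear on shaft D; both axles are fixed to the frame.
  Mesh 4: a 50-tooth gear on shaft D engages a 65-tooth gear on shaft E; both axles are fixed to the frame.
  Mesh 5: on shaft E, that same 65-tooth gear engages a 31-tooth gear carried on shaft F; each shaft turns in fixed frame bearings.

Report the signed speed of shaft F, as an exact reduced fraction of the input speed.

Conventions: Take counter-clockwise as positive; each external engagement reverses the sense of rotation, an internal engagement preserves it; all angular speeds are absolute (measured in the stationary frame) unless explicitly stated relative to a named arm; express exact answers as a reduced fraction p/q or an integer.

-150/13

5-mesh fixed-axis compound train (all bearings frame-fixed)
mesh 1 [93T→87T]: |ω|/ω_in = 1×93/87 = 31/29, sense flips to −
mesh 2 [87T→18T]: |ω|/ω_in = (31/29)×87/18 = 31/6, sense flips to +
mesh 3 [18T→13T]: |ω|/ω_in = (31/6)×18/13 = 93/13, sense flips to −
mesh 4 [50T→65T]: |ω|/ω_in = (93/13)×50/65 = 930/169, sense flips to +
mesh 5 [65T→31T]: |ω|/ω_in = (930/169)×65/31 = 150/13, sense flips to −
signed output speed (× input speed) = -150/13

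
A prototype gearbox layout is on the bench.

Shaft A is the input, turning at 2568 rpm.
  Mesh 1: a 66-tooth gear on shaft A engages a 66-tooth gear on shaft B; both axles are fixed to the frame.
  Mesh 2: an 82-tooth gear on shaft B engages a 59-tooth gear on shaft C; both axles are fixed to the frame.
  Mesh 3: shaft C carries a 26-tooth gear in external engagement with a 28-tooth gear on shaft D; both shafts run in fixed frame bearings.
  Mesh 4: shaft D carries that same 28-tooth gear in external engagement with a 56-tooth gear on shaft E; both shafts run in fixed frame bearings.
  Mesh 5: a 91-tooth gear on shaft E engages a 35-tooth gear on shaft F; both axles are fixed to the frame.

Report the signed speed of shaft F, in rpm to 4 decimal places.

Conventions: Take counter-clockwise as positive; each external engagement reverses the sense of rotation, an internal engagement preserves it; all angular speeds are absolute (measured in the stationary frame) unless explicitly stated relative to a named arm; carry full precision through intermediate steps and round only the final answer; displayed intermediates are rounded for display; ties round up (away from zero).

topology: fixed-axis compound train — 5 meshes, A→F
mesh 1 [66T→66T]: ω = 2568.0000×66/66 = 2568.0000 rpm, sense flips to −
mesh 2 [82T→59T]: ω = 2568.0000×82/59 = 3569.0847 rpm, sense flips to +
mesh 3 [26T→28T]: ω = 3569.0847×26/28 = 3314.1501 rpm, sense flips to −
mesh 4 [28T→56T]: ω = 3314.1501×28/56 = 1657.0751 rpm, sense flips to +
mesh 5 [91T→35T]: ω = 1657.0751×91/35 = 4308.3952 rpm, sense flips to −
signed output speed = -4308.3952 rpm

-4308.3952 rpm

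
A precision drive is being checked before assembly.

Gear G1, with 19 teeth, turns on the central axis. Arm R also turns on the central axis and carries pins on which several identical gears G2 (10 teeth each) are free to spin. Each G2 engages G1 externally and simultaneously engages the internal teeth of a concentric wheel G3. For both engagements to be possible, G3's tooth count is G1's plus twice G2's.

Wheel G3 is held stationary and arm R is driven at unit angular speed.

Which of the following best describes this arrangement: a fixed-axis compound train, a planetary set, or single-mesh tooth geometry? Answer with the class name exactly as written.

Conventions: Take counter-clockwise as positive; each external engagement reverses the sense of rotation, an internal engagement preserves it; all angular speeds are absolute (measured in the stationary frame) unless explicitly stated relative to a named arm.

planetary set (19T centre, 10T on arm, 39T internal) — Willis relation
classification: planetary set

planetary set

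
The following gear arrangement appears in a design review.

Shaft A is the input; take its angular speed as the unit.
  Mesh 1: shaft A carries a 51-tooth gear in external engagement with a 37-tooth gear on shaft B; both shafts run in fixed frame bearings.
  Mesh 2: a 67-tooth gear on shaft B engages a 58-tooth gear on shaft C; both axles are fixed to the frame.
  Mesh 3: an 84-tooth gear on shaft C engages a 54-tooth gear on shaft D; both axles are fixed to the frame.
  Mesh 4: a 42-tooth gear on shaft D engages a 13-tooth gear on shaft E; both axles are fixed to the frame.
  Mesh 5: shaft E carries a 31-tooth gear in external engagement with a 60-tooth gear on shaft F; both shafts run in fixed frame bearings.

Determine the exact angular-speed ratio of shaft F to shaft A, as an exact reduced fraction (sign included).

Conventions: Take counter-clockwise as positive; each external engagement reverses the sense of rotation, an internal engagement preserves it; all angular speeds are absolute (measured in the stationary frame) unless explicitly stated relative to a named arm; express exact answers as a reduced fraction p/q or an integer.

class = fixed-axis compound train [5 meshes; 5 ratios multiply, 5 sense flips]
mesh 1 [51T→37T]: running ratio 51/37, sense −
mesh 2 [67T→58T]: running ratio 3417/2146, sense +
mesh 3 [84T→54T]: running ratio 7973/3219, sense −
mesh 4 [42T→13T]: running ratio 111622/13949, sense +
mesh 5 [31T→60T]: running ratio 1730141/418470, sense −
ω_out/ω_in = -1730141/418470

-1730141/418470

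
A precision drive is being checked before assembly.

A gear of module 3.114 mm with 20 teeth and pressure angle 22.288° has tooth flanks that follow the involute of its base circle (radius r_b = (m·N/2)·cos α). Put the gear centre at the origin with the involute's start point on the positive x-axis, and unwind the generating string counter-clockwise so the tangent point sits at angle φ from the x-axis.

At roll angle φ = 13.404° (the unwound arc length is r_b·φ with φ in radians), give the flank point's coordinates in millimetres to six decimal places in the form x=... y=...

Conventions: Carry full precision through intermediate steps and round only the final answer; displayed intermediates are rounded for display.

x=29.591227 y=0.122301

recognized (one wheel, involute flank): single-mesh tooth geometry, m = 3.114, N = 20
pitch radius r_p = m·N/2 = 3.114·20/2 = 31.140000
base radius r_b = r_p·cos α = 31.140000·cos 22.288° = 28.813505
roll angle φ = 13.404° = 0.23394393 rad
x = r_b·(cos φ + φ·sin φ) = 29.591227
y = r_b·(sin φ − φ·cos φ) = 0.122301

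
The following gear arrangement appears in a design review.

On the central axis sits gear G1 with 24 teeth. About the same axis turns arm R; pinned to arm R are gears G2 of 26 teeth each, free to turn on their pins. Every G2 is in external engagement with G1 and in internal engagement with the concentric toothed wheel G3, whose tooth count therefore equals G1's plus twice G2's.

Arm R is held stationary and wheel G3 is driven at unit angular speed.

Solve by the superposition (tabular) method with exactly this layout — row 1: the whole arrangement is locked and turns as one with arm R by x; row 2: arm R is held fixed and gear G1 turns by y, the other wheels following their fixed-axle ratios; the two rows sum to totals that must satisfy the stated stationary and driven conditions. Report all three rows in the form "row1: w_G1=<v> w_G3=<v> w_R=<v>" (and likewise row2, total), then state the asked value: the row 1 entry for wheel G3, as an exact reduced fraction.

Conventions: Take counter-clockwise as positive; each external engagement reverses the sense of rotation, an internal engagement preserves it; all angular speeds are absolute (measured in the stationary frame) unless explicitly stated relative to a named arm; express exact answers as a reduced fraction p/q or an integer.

recognized (axles ride arm R): planetary set, 24/26/76 teeth
row 1: whole set turns with the arm by x
row 2 — arm fixed, fixed-axis ratios: sun y, ring −(24/76)·y, arm 0
boundary: total ω_arm = x = 0 and total ω_ring = x − (24/76)·y = 1  ⇒  y = -19/6, x = 0
row 2 ring = −(24/76)·(-19/6) = 1
totals (row 1 + row 2): sun 0 + (-19/6) = -19/6, ring 0 + 1 = 1, arm 0 + 0 = 0
asked cell (row1, ring) = 0

row1: w_G1=0 w_G3=0 w_R=0
row2: w_G1=-19/6 w_G3=1 w_R=0
total: w_G1=-19/6 w_G3=1 w_R=0
asked value: 0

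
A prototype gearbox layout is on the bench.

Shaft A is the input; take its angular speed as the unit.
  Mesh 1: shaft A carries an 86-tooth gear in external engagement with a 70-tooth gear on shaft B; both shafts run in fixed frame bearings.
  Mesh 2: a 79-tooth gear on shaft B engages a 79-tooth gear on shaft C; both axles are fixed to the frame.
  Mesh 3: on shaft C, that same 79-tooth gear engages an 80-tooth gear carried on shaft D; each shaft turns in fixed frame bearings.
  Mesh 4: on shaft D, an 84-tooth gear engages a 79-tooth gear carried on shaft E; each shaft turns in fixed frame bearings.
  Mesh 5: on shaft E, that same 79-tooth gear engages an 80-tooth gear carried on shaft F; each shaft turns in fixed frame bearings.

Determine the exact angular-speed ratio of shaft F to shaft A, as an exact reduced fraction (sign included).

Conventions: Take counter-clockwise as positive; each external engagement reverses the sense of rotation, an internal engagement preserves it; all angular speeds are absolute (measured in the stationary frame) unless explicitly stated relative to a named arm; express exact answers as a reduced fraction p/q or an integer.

class = fixed-axis compound train [5 meshes; 5 ratios multiply, 5 sense flips]
mesh 1 [86T→70T]: running ratio 43/35, sense −
mesh 2 [79T→79T]: running ratio 43/35, sense +
mesh 3 [79T→80T]: running ratio 3397/2800, sense −
mesh 4 [84T→79T]: running ratio 129/100, sense +
mesh 5 [79T→80T]: running ratio 10191/8000, sense −
ω_out/ω_in = -10191/8000

-10191/8000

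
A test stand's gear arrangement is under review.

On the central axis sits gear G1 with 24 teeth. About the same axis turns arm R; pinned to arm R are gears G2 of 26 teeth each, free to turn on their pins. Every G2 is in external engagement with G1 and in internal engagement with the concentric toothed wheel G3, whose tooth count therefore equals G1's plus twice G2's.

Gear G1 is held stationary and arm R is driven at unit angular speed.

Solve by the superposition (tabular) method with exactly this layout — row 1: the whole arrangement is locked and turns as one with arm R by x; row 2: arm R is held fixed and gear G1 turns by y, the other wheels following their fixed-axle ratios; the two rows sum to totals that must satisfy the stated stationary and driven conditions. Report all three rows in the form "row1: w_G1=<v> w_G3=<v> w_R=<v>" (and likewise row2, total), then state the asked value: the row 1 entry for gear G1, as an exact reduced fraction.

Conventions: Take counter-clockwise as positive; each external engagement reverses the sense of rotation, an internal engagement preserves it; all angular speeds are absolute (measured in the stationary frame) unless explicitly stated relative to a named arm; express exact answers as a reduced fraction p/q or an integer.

class = planetary set [G3 = 24+2·26 = 76; Willis about the carrier]
row 1 — lock + rotate with arm: ω_sun = ω_ring = ω_arm = x
row 2 (arm held, sun turns y): ω_ring = −(24/76)·y, ω_arm = 0
boundary: total ω_sun = x + y = 0 and total ω_arm = x = 1  ⇒  y = -1, x = 1
row 2 ring = −(24/76)·(-1) = 6/19
totals (row 1 + row 2): sun 1 + (-1) = 0, ring 1 + 6/19 = 25/19, arm 1 + 0 = 1
asked cell (row1, sun) = 1

row1: w_G1=1 w_G3=1 w_R=1
row2: w_G1=-1 w_G3=6/19 w_R=0
total: w_G1=0 w_G3=25/19 w_R=1
asked value: 1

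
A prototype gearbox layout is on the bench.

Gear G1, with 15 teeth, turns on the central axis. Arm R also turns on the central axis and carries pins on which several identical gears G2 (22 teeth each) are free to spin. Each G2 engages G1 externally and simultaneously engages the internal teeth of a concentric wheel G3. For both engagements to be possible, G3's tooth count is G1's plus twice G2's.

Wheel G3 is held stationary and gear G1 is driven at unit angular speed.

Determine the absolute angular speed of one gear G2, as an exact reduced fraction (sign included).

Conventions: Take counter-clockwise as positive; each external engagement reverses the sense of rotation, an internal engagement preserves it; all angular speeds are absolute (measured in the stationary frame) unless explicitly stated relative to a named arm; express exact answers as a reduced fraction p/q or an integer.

-15/44

class = planetary set [G3 = 15+2·22 = 59; Willis about the carrier]
ring teeth: 15 + 2·22 = 59
15(ω_sun−ω_arm) = −59(ω_ring−ω_arm),  ω_ring = 0, ω_sun = 1
15(1−ω_arm) = −59(0−ω_arm)  ⇒  74·ω_arm = 15  ⇒  ω_arm = 15/74
sun–planet mesh: 15·(1−15/74) = −22·(ω_p−ω_arm)  ⇒  ω_p−ω_arm = -885/1628
ω_p = 15/74 − 885/1628 = -15/44
exact speed ratio = -15/44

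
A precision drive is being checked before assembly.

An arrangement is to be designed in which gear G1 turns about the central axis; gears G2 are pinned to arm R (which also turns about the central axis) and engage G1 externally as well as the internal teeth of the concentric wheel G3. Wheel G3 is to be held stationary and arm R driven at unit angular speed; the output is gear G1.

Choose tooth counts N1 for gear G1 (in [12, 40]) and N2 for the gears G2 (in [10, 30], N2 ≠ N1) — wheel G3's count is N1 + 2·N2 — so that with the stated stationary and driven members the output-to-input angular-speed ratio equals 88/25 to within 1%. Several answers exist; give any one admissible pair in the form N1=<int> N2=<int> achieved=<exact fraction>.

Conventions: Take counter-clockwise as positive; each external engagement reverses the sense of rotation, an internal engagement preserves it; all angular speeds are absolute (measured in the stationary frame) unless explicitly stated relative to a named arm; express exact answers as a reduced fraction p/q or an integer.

planetary set to be sized for 88/25 (Willis relation)
Willis with ω_ring = 0: ω_sun/ω_arm = (N1+N3)/N1; set equal to 88/25  ⇒  N3/N1 = 88/25 − 1 = 63/25
N3 = N1 + 2·N2  ⇒  N2/N1 = (N3/N1 − 1)/2 = (63/25 − 1)/2 = 19/25
smallest multiple with N1 ≥ 12 and N2 ≥ 10: k = 1  ⇒  N1 = 1·25 = 25, N2 = 1·19 = 19 (N1 ≤ 40, N2 ≤ 30, N2 ≠ N1 ✓), N3 = 25 + 2·19 = 63
check: (N1+N3)/N1 with N1 = 25, N3 = 63 gives 88/25; |achieved − target| = 0 ≤ 22/625 ✓

N1=25 N2=19 achieved=88/25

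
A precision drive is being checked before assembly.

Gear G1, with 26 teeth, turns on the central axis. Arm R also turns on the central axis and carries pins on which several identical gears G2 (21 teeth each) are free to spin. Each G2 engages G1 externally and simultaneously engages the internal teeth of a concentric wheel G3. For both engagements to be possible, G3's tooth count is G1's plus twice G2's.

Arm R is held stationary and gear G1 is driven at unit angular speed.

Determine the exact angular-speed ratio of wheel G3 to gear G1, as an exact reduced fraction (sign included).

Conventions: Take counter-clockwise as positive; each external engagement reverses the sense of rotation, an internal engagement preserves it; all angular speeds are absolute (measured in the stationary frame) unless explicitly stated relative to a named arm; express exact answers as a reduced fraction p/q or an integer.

-13/34

class = planetary set [G3 = 26+2·21 = 68; Willis about the carrier]
ring teeth: 26 + 2·21 = 68
26(ω_sun−ω_arm) = −68(ω_ring−ω_arm),  ω_arm = 0, ω_sun = 1
ω_ring = 0 − (26/68)(1−0) = -13/34
ω_out/ω_in = -13/34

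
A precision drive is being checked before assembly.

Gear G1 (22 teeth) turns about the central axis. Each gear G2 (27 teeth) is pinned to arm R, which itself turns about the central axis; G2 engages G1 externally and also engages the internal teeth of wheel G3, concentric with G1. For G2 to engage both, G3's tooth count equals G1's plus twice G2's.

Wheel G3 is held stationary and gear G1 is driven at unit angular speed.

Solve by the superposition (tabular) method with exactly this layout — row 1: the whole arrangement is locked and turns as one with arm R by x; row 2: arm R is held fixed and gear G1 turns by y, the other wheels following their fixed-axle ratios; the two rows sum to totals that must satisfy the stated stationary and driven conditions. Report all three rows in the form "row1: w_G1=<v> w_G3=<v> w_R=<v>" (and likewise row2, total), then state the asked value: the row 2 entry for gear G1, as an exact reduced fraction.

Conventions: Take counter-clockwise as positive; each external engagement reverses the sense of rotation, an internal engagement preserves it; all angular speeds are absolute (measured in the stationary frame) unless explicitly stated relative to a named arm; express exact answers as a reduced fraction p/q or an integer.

class = planetary set [G3 = 22+2·27 = 76; Willis about the carrier]
row 1 — lock + rotate with arm: ω_sun = ω_ring = ω_arm = x
superposition row 2 [arm held]: sun y, ring −(22/76)·y, arm 0
boundary: total ω_ring = x − (22/76)·y = 0 and total ω_sun = x + y = 1  ⇒  y = 38/49, x = 11/49
row 2 ring = −(22/76)·38/49 = -11/49
totals (row 1 + row 2): sun 11/49 + 38/49 = 1, ring 11/49 + (-11/49) = 0, arm 11/49 + 0 = 11/49
asked cell (row2, sun) = 38/49

row1: w_G1=11/49 w_G3=11/49 w_R=11/49
row2: w_G1=38/49 w_G3=-11/49 w_R=0
total: w_G1=1 w_G3=0 w_R=11/49
asked value: 38/49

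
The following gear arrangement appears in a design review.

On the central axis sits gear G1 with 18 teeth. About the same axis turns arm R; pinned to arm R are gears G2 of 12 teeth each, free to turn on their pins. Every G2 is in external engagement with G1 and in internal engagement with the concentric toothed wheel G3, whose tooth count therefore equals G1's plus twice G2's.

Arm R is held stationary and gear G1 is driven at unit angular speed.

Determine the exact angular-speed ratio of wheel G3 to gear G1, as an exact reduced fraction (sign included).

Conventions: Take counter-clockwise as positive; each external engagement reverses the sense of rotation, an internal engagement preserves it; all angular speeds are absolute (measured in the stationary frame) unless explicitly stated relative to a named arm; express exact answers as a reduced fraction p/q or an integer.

topology: planetary set — G1 18T / G2 12T / G3 42T, arm = carrier (Willis)
ring teeth: 18 + 2·12 = 42
18(ω_sun−ω_arm) = −42(ω_ring−ω_arm),  ω_arm = 0, ω_sun = 1
ω_ring = 0 − (18/42)(1−0) = -3/7
ω_out/ω_in = -3/7

-3/7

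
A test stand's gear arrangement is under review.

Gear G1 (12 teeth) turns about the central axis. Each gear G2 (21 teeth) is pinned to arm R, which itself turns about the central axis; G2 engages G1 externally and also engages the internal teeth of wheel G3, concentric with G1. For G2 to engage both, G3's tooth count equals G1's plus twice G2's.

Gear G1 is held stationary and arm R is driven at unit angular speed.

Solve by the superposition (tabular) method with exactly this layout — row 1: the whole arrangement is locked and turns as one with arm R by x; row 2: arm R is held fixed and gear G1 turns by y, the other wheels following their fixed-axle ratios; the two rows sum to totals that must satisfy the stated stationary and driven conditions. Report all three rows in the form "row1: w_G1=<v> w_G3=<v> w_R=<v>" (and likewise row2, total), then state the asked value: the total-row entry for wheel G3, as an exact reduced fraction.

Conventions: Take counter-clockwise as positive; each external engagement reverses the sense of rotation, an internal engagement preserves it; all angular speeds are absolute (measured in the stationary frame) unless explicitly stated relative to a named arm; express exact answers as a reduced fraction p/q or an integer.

class = planetary set [G3 = 12+2·21 = 54; Willis about the carrier]
row 1: whole set turns with the arm by x
row 2: sun turns y, ring = −(12/54)·y, arm 0
boundary: total ω_sun = x + y = 0 and total ω_arm = x = 1  ⇒  y = -1, x = 1
row 2 ring = −(12/54)·(-1) = 2/9
totals (row 1 + row 2): sun 1 + (-1) = 0, ring 1 + 2/9 = 11/9, arm 1 + 0 = 1
asked cell (total, ring) = 11/9

row1: w_G1=1 w_G3=1 w_R=1
row2: w_G1=-1 w_G3=2/9 w_R=0
total: w_G1=0 w_G3=11/9 w_R=1
asked value: 11/9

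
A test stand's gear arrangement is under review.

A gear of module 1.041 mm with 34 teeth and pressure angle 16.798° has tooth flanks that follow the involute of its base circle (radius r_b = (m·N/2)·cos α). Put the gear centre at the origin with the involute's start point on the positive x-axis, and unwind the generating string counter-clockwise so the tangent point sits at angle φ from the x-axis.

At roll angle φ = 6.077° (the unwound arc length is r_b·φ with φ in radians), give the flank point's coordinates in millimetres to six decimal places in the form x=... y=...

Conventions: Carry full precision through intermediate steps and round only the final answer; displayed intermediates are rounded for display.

x=17.036888 y=0.006731

recognized (one wheel, involute flank): single-mesh tooth geometry, m = 1.041, N = 34
pitch radius r_p = m·N/2 = 1.041·34/2 = 17.697000
base radius r_b = r_p·cos α = 17.697000·cos 16.798° = 16.941862
roll angle φ = 6.077° = 0.10606366 rad
x = r_b·(cos φ + φ·sin φ) = 17.036888
y = r_b·(sin φ − φ·cos φ) = 0.006731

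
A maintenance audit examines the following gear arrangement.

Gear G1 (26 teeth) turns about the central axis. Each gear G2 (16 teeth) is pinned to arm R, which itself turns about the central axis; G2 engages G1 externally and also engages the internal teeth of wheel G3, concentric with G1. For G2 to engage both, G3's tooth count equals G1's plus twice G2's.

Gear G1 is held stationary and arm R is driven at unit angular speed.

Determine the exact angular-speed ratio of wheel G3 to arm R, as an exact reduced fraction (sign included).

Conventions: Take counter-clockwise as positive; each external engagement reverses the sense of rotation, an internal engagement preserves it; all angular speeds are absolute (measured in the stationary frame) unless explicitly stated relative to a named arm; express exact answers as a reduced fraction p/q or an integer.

42/29

class = planetary set [G3 = 26+2·16 = 58; Willis about the carrier]
ring teeth: 26 + 2·16 = 58
26(ω_sun−ω_arm) = −58(ω_ring−ω_arm),  ω_sun = 0, ω_arm = 1
ω_ring = 1 − (26/58)(0−1) = 42/29
ω_out/ω_in = 42/29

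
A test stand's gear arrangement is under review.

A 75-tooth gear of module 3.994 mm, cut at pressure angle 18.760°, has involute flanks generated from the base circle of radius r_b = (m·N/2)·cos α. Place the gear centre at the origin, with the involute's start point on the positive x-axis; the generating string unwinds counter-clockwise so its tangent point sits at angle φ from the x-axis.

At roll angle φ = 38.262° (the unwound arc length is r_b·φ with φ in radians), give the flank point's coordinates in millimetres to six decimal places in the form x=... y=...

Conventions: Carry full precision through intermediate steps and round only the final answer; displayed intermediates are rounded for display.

x=170.001090 y=13.460240

single-mesh involute tooth geometry (75T wheel at module 3.994)
pitch radius r_p = m·N/2 = 3.994·75/2 = 149.775000
base radius r_b = r_p·cos α = 149.775000·cos 18.760° = 141.818055
roll angle φ = 38.262° = 0.66779788 rad
x = r_b·(cos φ + φ·sin φ) = 170.001090
y = r_b·(sin φ − φ·cos φ) = 13.460240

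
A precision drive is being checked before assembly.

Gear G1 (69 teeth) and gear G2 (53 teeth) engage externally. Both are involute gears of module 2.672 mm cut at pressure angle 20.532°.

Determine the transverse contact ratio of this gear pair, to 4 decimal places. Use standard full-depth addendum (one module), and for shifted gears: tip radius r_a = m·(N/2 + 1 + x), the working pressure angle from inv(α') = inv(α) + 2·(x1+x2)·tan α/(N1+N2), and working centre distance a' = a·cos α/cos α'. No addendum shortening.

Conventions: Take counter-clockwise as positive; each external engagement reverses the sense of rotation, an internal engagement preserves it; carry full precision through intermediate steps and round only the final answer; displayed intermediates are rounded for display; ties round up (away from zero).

1.7556

class = single-mesh tooth geometry [involute pair 69T × 53T, m = 2.672]
base radii: r_b1 = 86.328145, r_b2 = 66.310025
tip radii: r_a1 = 94.856000, r_a2 = 73.480000
no profile shift: α' = α, a' = a
action lengths: √(r_a1²−r_b1²) = 39.307914, √(r_a2²−r_b2²) = 31.658981
base pitch p_b = π·m·cos α = 7.861098
CR = (39.307914 + 31.658981 − 162.992000·sin 20.53200°)/7.861098 = 1.755561
contact ratio ≈ 1.7556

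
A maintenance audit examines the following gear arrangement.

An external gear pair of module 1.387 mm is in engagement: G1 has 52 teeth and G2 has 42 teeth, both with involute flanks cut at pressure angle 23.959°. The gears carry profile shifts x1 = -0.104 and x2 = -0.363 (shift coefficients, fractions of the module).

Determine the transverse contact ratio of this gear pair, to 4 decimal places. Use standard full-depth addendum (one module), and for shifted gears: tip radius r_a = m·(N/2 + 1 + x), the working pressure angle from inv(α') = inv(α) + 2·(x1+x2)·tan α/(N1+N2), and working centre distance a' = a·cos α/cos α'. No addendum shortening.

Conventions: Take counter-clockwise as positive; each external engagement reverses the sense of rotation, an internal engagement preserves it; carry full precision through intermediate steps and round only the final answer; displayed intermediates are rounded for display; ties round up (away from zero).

1.6464

topology: single-mesh involute geometry — m = 1.387, 52T/42T pair
base radii: r_b1 = 32.954764, r_b2 = 26.617309
tip radii: r_a1 = 37.304752, r_a2 = 30.010519
inv(α') = inv(23.959°) + 2·(-0.104-0.363)·tan α/(52+42) = 0.02179274  ⇒  α' = 22.59250°
a' = a·cos α / cos α' = 65.1890·cos 23.959°/cos 22.59250° = 64.523579
action lengths: √(r_a1²−r_b1²) = 17.482221, √(r_a2²−r_b2²) = 13.861822
base pitch p_b = π·m·cos α = 3.981940
CR = (17.482221 + 13.861822 − 64.523579·sin 22.59250°)/3.981940 = 1.646366
contact ratio ≈ 1.6464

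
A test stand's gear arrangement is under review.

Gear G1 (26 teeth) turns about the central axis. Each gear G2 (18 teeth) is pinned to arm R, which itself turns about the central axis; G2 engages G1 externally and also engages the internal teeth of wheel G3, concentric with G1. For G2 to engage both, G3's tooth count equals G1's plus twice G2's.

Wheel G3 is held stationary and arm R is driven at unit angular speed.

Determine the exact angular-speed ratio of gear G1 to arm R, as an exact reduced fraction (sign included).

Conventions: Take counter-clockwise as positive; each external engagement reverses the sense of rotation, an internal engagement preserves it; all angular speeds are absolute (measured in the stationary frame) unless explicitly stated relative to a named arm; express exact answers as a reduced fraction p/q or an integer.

44/13

recognized (axles ride arm R): planetary set, 26/18/62 teeth
ring teeth: 26 + 2·18 = 62
26(ω_sun−ω_arm) = −62(ω_ring−ω_arm),  ω_ring = 0, ω_arm = 1
ω_sun = 1 − (62/26)(0−1) = 44/13
ω_out/ω_in = 44/13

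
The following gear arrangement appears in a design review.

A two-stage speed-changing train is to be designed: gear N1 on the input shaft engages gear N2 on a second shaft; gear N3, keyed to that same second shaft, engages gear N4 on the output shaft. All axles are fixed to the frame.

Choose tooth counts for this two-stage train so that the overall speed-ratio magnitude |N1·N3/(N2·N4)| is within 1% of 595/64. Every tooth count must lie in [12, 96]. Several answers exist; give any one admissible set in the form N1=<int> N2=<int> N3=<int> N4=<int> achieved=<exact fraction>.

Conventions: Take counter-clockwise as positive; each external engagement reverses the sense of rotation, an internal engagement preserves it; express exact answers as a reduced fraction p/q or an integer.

design class (target 595/64): fixed-axis compound train
target = 595/64 in lowest terms: an exact hit needs N1·N3 = k·595 and N2·N4 = k·64 for one integer k, every count in [12, 96]; additionally prefer no 1:1 stage (N1 ≠ N2, N3 ≠ N4)
k = 1…2: no 1:1-free in-range split of k·595 and k·64 into factor pairs; take k = 3
k = 3: N1·N3 = 1785 = 21·85, N2·N4 = 192 = 12·16
achieved = 21·85/(12·16) = 595/64; |achieved − target| = 0 ≤ 119/1280 ✓

N1=21 N2=12 N3=85 N4=16 achieved=595/64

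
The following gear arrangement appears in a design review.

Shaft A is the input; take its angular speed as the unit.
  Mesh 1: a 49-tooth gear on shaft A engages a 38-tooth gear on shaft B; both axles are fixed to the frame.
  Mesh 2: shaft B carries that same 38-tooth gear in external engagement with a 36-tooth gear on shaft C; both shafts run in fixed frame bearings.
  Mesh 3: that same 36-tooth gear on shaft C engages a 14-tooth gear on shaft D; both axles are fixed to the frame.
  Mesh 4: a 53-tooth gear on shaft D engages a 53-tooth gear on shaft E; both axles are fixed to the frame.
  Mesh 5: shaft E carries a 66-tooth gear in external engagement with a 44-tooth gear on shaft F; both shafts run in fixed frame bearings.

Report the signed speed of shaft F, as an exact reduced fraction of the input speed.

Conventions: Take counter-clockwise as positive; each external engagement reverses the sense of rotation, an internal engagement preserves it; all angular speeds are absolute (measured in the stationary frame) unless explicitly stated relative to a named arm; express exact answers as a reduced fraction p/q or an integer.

5-mesh fixed-axis compound train (all bearings frame-fixed)
mesh 1 [49T→38T]: |ω|/ω_in = 1×49/38 = 49/38, sense flips to −
mesh 2 [38T→36T]: |ω|/ω_in = (49/38)×38/36 = 49/36, sense flips to +
mesh 3 [36T→14T]: |ω|/ω_in = (49/36)×36/14 = 7/2, sense flips to −
mesh 4 [53T→53T]: |ω|/ω_in = (7/2)×53/53 = 7/2, sense flips to +
mesh 5 [66T→44T]: |ω|/ω_in = (7/2)×66/44 = 21/4, sense flips to −
signed output speed (× input speed) = -21/4

-21/4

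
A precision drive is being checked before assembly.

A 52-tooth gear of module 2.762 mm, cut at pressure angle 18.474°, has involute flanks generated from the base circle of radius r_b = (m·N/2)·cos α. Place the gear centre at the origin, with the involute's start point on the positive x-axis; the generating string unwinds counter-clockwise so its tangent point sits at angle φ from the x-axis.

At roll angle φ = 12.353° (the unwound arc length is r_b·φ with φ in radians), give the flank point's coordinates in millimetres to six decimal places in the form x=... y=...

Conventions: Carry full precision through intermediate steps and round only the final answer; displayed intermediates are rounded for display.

single-mesh involute tooth geometry (52T wheel at module 2.762)
pitch radius r_p = m·N/2 = 2.762·52/2 = 71.812000
base radius r_b = r_p·cos α = 71.812000·cos 18.474° = 68.111351
roll angle φ = 12.353° = 0.21560052 rad
x = r_b·(cos φ + φ·sin φ) = 69.676033
y = r_b·(sin φ − φ·cos φ) = 0.226479

x=69.676033 y=0.226479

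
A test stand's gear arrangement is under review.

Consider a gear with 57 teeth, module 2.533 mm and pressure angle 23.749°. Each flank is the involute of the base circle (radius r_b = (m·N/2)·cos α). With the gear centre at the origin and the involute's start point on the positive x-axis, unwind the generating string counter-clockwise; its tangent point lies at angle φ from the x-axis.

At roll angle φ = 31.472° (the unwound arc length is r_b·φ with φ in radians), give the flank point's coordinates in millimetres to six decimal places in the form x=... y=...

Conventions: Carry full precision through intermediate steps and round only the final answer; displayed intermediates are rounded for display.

class = single-mesh tooth geometry [base-circle involute, m = 2.533, 57T]
pitch radius r_p = m·N/2 = 2.533·57/2 = 72.190500
base radius r_b = r_p·cos α = 72.190500·cos 23.749° = 66.077301
roll angle φ = 31.472° = 0.54929002 rad
x = r_b·(cos φ + φ·sin φ) = 75.306300
y = r_b·(sin φ − φ·cos φ) = 3.541406

x=75.306300 y=3.541406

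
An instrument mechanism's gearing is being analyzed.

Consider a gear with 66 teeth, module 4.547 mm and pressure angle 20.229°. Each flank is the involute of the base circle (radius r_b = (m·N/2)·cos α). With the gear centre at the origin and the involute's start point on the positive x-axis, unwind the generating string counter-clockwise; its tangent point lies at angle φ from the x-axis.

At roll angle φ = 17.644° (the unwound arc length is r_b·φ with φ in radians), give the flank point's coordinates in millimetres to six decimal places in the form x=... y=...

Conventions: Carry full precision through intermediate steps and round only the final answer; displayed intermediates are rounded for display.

x=147.314006 y=1.357585

recognized (one wheel, involute flank): single-mesh tooth geometry, m = 4.547, N = 66
pitch radius r_p = m·N/2 = 4.547·66/2 = 150.051000
base radius r_b = r_p·cos α = 150.051000·cos 20.229° = 140.795574
roll angle φ = 17.644° = 0.30794589 rad
x = r_b·(cos φ + φ·sin φ) = 147.314006
y = r_b·(sin φ − φ·cos φ) = 1.357585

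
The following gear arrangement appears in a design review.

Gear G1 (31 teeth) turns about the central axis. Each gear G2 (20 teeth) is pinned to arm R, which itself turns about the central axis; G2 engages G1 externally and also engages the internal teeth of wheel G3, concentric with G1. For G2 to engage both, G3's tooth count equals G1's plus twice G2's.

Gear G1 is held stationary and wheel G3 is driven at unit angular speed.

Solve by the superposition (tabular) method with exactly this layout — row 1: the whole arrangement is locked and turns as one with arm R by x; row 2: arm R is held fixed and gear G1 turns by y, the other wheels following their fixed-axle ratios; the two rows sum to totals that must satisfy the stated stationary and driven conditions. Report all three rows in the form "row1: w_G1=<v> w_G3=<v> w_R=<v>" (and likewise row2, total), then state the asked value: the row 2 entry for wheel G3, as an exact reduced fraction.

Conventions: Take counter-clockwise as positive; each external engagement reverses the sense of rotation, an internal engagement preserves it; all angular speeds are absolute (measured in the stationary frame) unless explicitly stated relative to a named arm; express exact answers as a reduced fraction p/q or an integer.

class = planetary set [G3 = 31+2·20 = 71; Willis about the carrier]
row 1 — lock + rotate with arm: ω_sun = ω_ring = ω_arm = x
superposition row 2 [arm held]: sun y, ring −(31/71)·y, arm 0
boundary: total ω_sun = x + y = 0 and total ω_ring = x − (31/71)·y = 1  ⇒  y = -71/102, x = 71/102
row 2 ring = −(31/71)·(-71/102) = 31/102
totals (row 1 + row 2): sun 71/102 + (-71/102) = 0, ring 71/102 + 31/102 = 1, arm 71/102 + 0 = 71/102
asked cell (row2, ring) = 31/102

row1: w_G1=71/102 w_G3=71/102 w_R=71/102
row2: w_G1=-71/102 w_G3=31/102 w_R=0
total: w_G1=0 w_G3=1 w_R=71/102
asked value: 31/102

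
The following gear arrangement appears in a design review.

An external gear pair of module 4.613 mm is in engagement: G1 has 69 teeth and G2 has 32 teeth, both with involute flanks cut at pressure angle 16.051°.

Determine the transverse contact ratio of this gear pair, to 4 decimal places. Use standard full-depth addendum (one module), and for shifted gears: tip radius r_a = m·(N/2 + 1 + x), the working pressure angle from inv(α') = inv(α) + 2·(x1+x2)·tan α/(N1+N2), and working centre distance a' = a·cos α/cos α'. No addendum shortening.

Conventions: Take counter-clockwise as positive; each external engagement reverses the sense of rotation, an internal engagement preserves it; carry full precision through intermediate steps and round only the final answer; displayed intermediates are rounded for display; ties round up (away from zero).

1.9794

topology: single-mesh involute geometry — m = 4.613, 69T/32T pair
base radii: r_b1 = 152.944249, r_b2 = 70.930666
tip radii: r_a1 = 163.761500, r_a2 = 78.421000
no profile shift: α' = α, a' = a
action lengths: √(r_a1²−r_b1²) = 58.531064, √(r_a2²−r_b2²) = 33.446880
base pitch p_b = π·m·cos α = 13.927204
CR = (58.531064 + 33.446880 − 232.956500·sin 16.05100°)/13.927204 = 1.979373
contact ratio ≈ 1.9794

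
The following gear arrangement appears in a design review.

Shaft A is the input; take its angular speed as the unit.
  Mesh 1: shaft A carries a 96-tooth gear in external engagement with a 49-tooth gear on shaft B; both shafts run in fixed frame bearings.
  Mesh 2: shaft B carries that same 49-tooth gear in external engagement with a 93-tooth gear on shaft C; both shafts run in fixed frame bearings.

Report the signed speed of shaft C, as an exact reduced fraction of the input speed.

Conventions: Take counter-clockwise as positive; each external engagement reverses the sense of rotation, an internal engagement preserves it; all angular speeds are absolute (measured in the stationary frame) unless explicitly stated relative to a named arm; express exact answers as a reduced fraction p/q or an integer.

32/31

2-mesh fixed-axis compound train (all bearings frame-fixed)
mesh 1 [96T→49T]: |ω|/ω_in = 1×96/49 = 96/49, sense flips to −
mesh 2 [49T→93T]: |ω|/ω_in = (96/49)×49/93 = 32/31, sense flips to +
signed output speed (× input speed) = 32/31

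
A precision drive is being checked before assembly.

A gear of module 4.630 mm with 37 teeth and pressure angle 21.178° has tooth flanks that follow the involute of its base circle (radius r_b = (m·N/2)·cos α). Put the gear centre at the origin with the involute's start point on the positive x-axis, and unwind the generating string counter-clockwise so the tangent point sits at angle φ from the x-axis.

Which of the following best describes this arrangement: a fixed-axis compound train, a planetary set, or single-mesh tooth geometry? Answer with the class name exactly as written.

single-mesh involute tooth geometry (37T wheel at module 4.630)
classification: single-mesh tooth geometry

single-mesh tooth geometry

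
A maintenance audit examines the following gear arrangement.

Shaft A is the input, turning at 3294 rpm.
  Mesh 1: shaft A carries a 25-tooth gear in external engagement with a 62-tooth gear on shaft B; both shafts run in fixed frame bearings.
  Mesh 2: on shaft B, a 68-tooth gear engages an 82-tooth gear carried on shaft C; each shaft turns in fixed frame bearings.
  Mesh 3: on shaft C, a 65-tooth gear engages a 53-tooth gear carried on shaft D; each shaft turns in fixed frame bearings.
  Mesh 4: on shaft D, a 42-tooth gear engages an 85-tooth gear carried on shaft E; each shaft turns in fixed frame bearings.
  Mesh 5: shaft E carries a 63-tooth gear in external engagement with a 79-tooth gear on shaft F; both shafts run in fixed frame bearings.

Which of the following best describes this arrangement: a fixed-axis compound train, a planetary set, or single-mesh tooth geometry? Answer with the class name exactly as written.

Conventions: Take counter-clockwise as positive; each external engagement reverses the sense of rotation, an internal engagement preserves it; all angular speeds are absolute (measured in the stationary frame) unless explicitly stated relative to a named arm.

fixed-axis compound train

recognized (6 fixed axles, 5 meshes): fixed-axis compound train
classification: fixed-axis compound train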